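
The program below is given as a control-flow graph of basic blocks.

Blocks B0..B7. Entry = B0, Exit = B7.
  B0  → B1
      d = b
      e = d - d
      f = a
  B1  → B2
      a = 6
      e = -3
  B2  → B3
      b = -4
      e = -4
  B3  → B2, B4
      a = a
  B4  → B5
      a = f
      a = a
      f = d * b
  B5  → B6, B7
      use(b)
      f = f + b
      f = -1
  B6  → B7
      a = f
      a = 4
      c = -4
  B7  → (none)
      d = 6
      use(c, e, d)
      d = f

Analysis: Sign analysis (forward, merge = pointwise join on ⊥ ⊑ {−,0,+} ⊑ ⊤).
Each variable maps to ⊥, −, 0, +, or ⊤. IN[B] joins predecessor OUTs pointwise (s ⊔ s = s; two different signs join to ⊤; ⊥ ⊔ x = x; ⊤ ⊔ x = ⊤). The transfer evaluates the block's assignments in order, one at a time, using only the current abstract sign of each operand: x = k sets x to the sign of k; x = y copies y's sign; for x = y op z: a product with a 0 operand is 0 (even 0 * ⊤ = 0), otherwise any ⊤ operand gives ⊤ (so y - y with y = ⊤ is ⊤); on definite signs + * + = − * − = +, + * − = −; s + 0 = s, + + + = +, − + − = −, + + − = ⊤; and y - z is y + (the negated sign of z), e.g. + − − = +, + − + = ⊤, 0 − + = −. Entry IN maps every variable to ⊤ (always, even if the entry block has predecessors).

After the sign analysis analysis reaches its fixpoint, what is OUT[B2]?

Answer: {a: +, b: -, c: ⊤, d: ⊤, e: -, f: ⊤}

Working:
Converged values:
  B0:  IN=(all ⊤)  OUT=(all ⊤)
  B1:  IN=(all ⊤)  OUT={a:+, e:-; rest ⊤}
  B2:  IN={a:+, e:-; rest ⊤}  OUT={a:+, b:-, e:-; rest ⊤}
  B3:  IN={a:+, b:-, e:-; rest ⊤}  OUT={a:+, b:-, e:-; rest ⊤}
  B4:  IN={a:+, b:-, e:-; rest ⊤}  OUT={b:-, e:-; rest ⊤}
  B5:  IN={b:-, e:-; rest ⊤}  OUT={b:-, e:-, f:-; rest ⊤}
  B6:  IN={b:-, e:-, f:-; rest ⊤}  OUT={a:+, b:-, c:-, e:-, f:-; rest ⊤}
  B7:  IN={b:-, e:-, f:-; rest ⊤}  OUT={b:-, d:-, e:-, f:-; rest ⊤}

Merge at B2: IN[B2] = OUT[B1] ⊔ OUT[B3] = {a: +, b: ⊤, c: ⊤, d: ⊤, e: -, f: ⊤}
Applying B2's transfer function to that IN value gives OUT[B2] (row B2 above).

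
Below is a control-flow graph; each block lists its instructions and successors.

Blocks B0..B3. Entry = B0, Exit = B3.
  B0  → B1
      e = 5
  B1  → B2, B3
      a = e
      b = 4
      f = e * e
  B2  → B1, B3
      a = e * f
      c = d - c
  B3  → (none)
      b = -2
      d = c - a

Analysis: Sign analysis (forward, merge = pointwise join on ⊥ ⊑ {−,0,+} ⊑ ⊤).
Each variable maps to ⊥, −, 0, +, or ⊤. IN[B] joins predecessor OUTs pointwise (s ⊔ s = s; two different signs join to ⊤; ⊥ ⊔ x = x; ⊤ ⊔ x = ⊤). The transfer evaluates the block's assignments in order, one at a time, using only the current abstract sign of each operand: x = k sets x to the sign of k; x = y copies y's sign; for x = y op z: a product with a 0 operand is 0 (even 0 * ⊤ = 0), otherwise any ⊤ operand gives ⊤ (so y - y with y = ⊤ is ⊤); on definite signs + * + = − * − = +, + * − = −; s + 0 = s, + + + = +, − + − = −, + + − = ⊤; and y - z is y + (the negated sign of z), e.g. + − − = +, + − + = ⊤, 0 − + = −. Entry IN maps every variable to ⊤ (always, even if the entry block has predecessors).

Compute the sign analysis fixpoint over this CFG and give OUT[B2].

Fixpoint table:
  B0: | IN=(all ⊤) | OUT={e:+; rest ⊤}
  B1: | IN={e:+; rest ⊤} | OUT={a:+, b:+, e:+, f:+; rest ⊤}
  B2: | IN={a:+, b:+, e:+, f:+; rest ⊤} | OUT={a:+, b:+, e:+, f:+; rest ⊤}
  B3: | IN={a:+, b:+, e:+, f:+; rest ⊤} | OUT={a:+, b:-, e:+, f:+; rest ⊤}

Merge at B2: IN[B2] = OUT[B1] = {a: +, b: +, c: ⊤, d: ⊤, e: +, f: +}
Applying B2's transfer function to that IN value gives OUT[B2] (row B2 above).

Answer: {a: +, b: +, c: ⊤, d: ⊤, e: +, f: +}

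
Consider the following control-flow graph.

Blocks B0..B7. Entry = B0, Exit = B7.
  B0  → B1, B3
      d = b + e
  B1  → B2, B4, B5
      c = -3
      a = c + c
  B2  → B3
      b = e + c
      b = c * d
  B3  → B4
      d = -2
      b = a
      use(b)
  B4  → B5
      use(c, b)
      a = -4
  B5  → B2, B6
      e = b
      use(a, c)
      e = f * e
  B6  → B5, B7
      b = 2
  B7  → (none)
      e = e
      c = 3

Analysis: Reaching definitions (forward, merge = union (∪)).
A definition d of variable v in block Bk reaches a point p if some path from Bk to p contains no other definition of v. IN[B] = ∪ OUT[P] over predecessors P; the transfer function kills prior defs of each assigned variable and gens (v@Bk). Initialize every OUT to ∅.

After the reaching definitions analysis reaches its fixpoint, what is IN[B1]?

Per-block solution:
  B0: | IN={} | OUT={d@B0}
  B1: | IN={d@B0} | OUT={a@B1, c@B1, d@B0}
  B2: | IN={a@B1, a@B4, b@B3, b@B6, c@B1, d@B0, d@B3, e@B5} | OUT={a@B1, a@B4, b@B2, c@B1, d@B0, d@B3, e@B5}
  B3: | IN={a@B1, a@B4, b@B2, c@B1, d@B0, d@B3, e@B5} | OUT={a@B1, a@B4, b@B3, c@B1, d@B3, e@B5}
  B4: | IN={a@B1, a@B4, b@B3, c@B1, d@B0, d@B3, e@B5} | OUT={a@B4, b@B3, c@B1, d@B0, d@B3, e@B5}
  B5: | IN={a@B1, a@B4, b@B3, b@B6, c@B1, d@B0, d@B3, e@B5} | OUT={a@B1, a@B4, b@B3, b@B6, c@B1, d@B0, d@B3, e@B5}
  B6: | IN={a@B1, a@B4, b@B3, b@B6, c@B1, d@B0, d@B3, e@B5} | OUT={a@B1, a@B4, b@B6, c@B1, d@B0, d@B3, e@B5}
  B7: | IN={a@B1, a@B4, b@B6, c@B1, d@B0, d@B3, e@B5} | OUT={a@B1, a@B4, b@B6, c@B7, d@B0, d@B3, e@B7}

Merge at B1: IN[B1] = OUT[B0] = {d@B0}

Answer: {d@B0}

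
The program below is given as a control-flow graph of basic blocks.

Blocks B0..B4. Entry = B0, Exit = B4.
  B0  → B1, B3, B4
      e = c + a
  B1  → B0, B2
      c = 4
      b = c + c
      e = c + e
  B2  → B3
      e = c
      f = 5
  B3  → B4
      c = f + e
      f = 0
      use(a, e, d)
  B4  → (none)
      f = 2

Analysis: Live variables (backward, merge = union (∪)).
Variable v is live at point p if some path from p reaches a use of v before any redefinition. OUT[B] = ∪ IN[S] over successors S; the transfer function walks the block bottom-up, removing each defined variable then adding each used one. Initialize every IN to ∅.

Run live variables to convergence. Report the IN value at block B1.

Answer: {a, d, e, f}

Working:
Per-block solution:
  B0:   IN={a, c, d, f}   OUT={a, d, e, f}
  B1:   IN={a, d, e, f}   OUT={a, c, d, f}
  B2:   IN={a, c, d}   OUT={a, d, e, f}
  B3:   IN={a, d, e, f}   OUT={}
  B4:   IN={}   OUT={}

Merge at B1: OUT[B1] = IN[B0] ⊔ IN[B2] = {a, c, d, f}
Applying B1's transfer function to that OUT value gives IN[B1] (row B1 above).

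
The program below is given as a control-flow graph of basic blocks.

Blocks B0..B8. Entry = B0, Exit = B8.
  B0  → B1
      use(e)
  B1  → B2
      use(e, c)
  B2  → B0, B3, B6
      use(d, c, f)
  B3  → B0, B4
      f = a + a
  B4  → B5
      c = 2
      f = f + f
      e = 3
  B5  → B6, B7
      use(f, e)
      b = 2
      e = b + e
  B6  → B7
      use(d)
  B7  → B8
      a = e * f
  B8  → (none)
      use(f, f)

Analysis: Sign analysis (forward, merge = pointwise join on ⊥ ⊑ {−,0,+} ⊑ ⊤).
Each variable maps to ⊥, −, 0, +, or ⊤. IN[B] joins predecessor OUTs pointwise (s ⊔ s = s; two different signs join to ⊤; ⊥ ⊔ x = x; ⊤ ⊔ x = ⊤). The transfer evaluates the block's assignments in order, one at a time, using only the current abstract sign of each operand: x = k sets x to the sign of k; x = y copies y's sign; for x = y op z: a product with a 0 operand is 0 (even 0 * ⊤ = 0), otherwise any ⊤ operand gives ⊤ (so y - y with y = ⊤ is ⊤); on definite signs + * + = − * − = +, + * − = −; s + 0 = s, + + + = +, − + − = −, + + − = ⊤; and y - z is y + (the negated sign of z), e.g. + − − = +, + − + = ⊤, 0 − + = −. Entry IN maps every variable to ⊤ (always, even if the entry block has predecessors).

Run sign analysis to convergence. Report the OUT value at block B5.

Answer: {a: ⊤, b: +, c: +, d: ⊤, e: +, f: ⊤}

Derivation:
Fixpoint table:
  B0: | IN=(all ⊤) | OUT=(all ⊤)
  B1: | IN=(all ⊤) | OUT=(all ⊤)
  B2: | IN=(all ⊤) | OUT=(all ⊤)
  B3: | IN=(all ⊤) | OUT=(all ⊤)
  B4: | IN=(all ⊤) | OUT={c:+, e:+; rest ⊤}
  B5: | IN={c:+, e:+; rest ⊤} | OUT={b:+, c:+, e:+; rest ⊤}
  B6: | IN=(all ⊤) | OUT=(all ⊤)
  B7: | IN=(all ⊤) | OUT=(all ⊤)
  B8: | IN=(all ⊤) | OUT=(all ⊤)

Merge at B5: IN[B5] = OUT[B4] = {a: ⊤, b: ⊤, c: +, d: ⊤, e: +, f: ⊤}
Applying B5's transfer function to that IN value gives OUT[B5] (row B5 above).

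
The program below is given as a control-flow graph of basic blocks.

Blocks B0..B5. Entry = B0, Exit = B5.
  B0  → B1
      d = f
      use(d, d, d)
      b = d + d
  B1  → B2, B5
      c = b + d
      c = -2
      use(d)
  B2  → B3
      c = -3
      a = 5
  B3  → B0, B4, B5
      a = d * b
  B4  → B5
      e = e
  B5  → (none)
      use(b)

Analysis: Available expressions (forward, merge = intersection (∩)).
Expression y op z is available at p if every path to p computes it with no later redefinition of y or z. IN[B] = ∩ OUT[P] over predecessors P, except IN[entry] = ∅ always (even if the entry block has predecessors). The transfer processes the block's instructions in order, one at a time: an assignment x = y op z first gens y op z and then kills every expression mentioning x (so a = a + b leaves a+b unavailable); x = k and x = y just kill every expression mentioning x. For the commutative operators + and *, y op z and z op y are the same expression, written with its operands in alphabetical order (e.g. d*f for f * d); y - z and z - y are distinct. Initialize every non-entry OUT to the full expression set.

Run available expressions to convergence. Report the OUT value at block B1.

Fixpoint table:
  B0: | IN={} | OUT={d+d}
  B1: | IN={d+d} | OUT={b+d, d+d}
  B2: | IN={b+d, d+d} | OUT={b+d, d+d}
  B3: | IN={b+d, d+d} | OUT={b*d, b+d, d+d}
  B4: | IN={b*d, b+d, d+d} | OUT={b*d, b+d, d+d}
  B5: | IN={b+d, d+d} | OUT={b+d, d+d}

Merge at B1: IN[B1] = OUT[B0] = {d+d}
Applying B1's transfer function to that IN value gives OUT[B1] (row B1 above).

Answer: {b+d, d+d}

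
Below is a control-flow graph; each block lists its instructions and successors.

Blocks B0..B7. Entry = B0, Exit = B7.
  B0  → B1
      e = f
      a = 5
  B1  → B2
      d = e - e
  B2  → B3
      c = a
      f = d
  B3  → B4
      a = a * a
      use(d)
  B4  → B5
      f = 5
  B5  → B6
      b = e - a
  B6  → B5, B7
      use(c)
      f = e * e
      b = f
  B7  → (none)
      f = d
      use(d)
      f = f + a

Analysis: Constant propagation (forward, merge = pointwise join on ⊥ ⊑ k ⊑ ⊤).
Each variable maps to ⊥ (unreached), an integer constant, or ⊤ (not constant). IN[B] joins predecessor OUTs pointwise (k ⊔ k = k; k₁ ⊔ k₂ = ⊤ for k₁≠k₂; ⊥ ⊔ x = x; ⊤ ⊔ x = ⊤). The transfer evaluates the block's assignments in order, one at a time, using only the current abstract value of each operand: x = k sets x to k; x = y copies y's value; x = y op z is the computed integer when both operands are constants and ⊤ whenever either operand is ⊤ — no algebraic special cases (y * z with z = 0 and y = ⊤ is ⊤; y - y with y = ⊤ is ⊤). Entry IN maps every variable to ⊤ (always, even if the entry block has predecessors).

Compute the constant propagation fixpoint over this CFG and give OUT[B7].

Answer: {a: 25, b: ⊤, c: 5, d: ⊤, e: ⊤, f: ⊤}

Trace:
Fixpoint table:
  B0:  IN=(all ⊤)  OUT={a:5; rest ⊤}
  B1:  IN={a:5; rest ⊤}  OUT={a:5; rest ⊤}
  B2:  IN={a:5; rest ⊤}  OUT={a:5, c:5; rest ⊤}
  B3:  IN={a:5, c:5; rest ⊤}  OUT={a:25, c:5; rest ⊤}
  B4:  IN={a:25, c:5; rest ⊤}  OUT={a:25, c:5, f:5; rest ⊤}
  B5:  IN={a:25, c:5; rest ⊤}  OUT={a:25, c:5; rest ⊤}
  B6:  IN={a:25, c:5; rest ⊤}  OUT={a:25, c:5; rest ⊤}
  B7:  IN={a:25, c:5; rest ⊤}  OUT={a:25, c:5; rest ⊤}

Merge at B7: IN[B7] = OUT[B6] = {a: 25, b: ⊤, c: 5, d: ⊤, e: ⊤, f: ⊤}
Applying B7's transfer function to that IN value gives OUT[B7] (row B7 above).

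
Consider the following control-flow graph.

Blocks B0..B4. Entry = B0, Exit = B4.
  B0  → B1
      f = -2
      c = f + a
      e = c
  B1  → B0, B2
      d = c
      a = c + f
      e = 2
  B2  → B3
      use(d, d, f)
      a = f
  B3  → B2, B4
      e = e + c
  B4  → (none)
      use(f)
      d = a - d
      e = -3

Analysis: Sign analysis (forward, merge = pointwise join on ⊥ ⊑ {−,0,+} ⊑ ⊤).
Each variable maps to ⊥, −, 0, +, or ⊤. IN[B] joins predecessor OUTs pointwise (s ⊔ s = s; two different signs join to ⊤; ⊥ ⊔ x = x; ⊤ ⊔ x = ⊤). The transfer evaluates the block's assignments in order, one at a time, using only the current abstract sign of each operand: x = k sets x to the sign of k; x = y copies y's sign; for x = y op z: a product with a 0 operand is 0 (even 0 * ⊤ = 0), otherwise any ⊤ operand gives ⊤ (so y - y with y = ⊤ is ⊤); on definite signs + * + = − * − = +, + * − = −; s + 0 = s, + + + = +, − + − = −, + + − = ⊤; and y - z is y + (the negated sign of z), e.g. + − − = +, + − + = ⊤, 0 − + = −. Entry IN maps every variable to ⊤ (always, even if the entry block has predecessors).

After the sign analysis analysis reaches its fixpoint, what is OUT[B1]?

Converged values:
  B0:  IN=(all ⊤)  OUT={f:-; rest ⊤}
  B1:  IN={f:-; rest ⊤}  OUT={e:+, f:-; rest ⊤}
  B2:  IN={f:-; rest ⊤}  OUT={a:-, f:-; rest ⊤}
  B3:  IN={a:-, f:-; rest ⊤}  OUT={a:-, f:-; rest ⊤}
  B4:  IN={a:-, f:-; rest ⊤}  OUT={a:-, e:-, f:-; rest ⊤}

Merge at B1: IN[B1] = OUT[B0] = {a: ⊤, b: ⊤, c: ⊤, d: ⊤, e: ⊤, f: -}
Applying B1's transfer function to that IN value gives OUT[B1] (row B1 above).

Answer: {a: ⊤, b: ⊤, c: ⊤, d: ⊤, e: +, f: -}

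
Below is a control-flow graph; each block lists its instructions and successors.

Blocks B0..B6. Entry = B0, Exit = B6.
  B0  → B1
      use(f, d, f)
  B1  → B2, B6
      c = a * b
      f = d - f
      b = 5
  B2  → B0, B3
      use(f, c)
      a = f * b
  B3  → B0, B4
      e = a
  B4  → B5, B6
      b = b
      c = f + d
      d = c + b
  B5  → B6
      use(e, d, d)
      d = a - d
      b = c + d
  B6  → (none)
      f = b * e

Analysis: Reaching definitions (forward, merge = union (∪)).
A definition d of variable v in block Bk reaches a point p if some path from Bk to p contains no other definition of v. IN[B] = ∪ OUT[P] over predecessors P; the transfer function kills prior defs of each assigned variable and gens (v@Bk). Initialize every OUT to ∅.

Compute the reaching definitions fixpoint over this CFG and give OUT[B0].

Converged values:
  B0:   IN={a@B2, b@B1, c@B1, e@B3, f@B1}   OUT={a@B2, b@B1, c@B1, e@B3, f@B1}
  B1:   IN={a@B2, b@B1, c@B1, e@B3, f@B1}   OUT={a@B2, b@B1, c@B1, e@B3, f@B1}
  B2:   IN={a@B2, b@B1, c@B1, e@B3, f@B1}   OUT={a@B2, b@B1, c@B1, e@B3, f@B1}
  B3:   IN={a@B2, b@B1, c@B1, e@B3, f@B1}   OUT={a@B2, b@B1, c@B1, e@B3, f@B1}
  B4:   IN={a@B2, b@B1, c@B1, e@B3, f@B1}   OUT={a@B2, b@B4, c@B4, d@B4, e@B3, f@B1}
  B5:   IN={a@B2, b@B4, c@B4, d@B4, e@B3, f@B1}   OUT={a@B2, b@B5, c@B4, d@B5, e@B3, f@B1}
  B6:   IN={a@B2, b@B1, b@B4, b@B5, c@B1, c@B4, d@B4, d@B5, e@B3, f@B1}   OUT={a@B2, b@B1, b@B4, b@B5, c@B1, c@B4, d@B4, d@B5, e@B3, f@B6}

Merge at B0 (entry node, so the boundary value {} is joined with the incoming edge(s)): IN[B0] = {} ⊔ OUT[B2] ⊔ OUT[B3] = {a@B2, b@B1, c@B1, e@B3, f@B1}
Applying B0's transfer function to that IN value gives OUT[B0] (row B0 above).

Answer: {a@B2, b@B1, c@B1, e@B3, f@B1}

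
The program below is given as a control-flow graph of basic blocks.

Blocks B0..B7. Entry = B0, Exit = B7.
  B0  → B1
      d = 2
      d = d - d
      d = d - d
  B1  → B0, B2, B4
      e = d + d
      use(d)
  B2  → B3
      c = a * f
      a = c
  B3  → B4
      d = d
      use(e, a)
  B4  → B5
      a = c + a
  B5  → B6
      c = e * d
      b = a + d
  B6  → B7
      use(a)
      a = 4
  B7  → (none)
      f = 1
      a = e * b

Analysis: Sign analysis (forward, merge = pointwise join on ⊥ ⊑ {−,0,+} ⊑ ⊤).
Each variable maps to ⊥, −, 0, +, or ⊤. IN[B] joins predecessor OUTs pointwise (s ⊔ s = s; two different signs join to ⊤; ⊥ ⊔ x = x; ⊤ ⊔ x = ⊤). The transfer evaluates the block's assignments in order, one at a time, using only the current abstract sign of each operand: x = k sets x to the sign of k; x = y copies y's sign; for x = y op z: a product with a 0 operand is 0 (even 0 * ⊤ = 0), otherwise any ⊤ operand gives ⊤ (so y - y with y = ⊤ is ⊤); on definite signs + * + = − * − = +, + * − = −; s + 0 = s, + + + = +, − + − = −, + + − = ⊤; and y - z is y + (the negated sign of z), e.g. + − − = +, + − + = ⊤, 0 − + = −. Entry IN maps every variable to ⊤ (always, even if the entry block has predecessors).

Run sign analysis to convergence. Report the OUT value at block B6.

Answer: {a: +, b: ⊤, c: ⊤, d: ⊤, e: ⊤, f: ⊤}

Working:
Fixpoint table:
  B0: | IN=(all ⊤) | OUT=(all ⊤)
  B1: | IN=(all ⊤) | OUT=(all ⊤)
  B2: | IN=(all ⊤) | OUT=(all ⊤)
  B3: | IN=(all ⊤) | OUT=(all ⊤)
  B4: | IN=(all ⊤) | OUT=(all ⊤)
  B5: | IN=(all ⊤) | OUT=(all ⊤)
  B6: | IN=(all ⊤) | OUT={a:+; rest ⊤}
  B7: | IN={a:+; rest ⊤} | OUT={f:+; rest ⊤}

Merge at B6: IN[B6] = OUT[B5] = {a: ⊤, b: ⊤, c: ⊤, d: ⊤, e: ⊤, f: ⊤}
Applying B6's transfer function to that IN value gives OUT[B6] (row B6 above).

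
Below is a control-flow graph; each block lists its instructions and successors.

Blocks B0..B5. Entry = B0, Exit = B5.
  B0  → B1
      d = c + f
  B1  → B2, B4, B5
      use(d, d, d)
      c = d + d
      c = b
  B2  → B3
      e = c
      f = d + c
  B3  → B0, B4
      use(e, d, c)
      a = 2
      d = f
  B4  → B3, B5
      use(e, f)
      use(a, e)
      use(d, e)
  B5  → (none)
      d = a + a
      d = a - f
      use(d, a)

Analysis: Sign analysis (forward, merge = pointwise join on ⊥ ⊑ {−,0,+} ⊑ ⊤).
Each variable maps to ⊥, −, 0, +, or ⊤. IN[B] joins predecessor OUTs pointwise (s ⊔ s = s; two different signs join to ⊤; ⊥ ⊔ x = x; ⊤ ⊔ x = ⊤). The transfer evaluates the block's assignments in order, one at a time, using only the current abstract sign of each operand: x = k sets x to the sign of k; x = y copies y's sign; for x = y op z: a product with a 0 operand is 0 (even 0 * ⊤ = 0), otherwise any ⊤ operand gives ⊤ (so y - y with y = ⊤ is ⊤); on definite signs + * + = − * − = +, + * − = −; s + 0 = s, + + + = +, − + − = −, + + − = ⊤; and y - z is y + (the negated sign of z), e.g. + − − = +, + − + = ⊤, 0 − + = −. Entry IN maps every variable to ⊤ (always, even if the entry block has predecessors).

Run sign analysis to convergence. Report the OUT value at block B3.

Converged values:
  B0:   IN=(all ⊤)   OUT=(all ⊤)
  B1:   IN=(all ⊤)   OUT=(all ⊤)
  B2:   IN=(all ⊤)   OUT=(all ⊤)
  B3:   IN=(all ⊤)   OUT={a:+; rest ⊤}
  B4:   IN=(all ⊤)   OUT=(all ⊤)
  B5:   IN=(all ⊤)   OUT=(all ⊤)

Merge at B3: IN[B3] = OUT[B2] ⊔ OUT[B4] = {a: ⊤, b: ⊤, c: ⊤, d: ⊤, e: ⊤, f: ⊤}
Applying B3's transfer function to that IN value gives OUT[B3] (row B3 above).

Answer: {a: +, b: ⊤, c: ⊤, d: ⊤, e: ⊤, f: ⊤}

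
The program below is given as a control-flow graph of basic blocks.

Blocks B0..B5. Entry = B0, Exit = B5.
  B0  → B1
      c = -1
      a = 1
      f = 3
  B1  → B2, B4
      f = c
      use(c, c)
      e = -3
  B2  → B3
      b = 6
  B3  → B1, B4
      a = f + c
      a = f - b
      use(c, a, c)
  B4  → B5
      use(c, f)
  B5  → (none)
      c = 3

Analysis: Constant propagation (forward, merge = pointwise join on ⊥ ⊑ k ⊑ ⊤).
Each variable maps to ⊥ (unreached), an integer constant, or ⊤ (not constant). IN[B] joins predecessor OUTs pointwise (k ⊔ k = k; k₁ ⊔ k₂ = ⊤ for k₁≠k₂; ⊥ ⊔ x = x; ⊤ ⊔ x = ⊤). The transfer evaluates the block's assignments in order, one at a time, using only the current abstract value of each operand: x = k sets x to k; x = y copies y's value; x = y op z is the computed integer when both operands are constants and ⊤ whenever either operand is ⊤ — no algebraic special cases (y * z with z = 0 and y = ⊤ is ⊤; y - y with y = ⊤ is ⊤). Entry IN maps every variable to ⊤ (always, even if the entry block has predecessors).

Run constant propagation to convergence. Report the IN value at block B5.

Answer: {a: ⊤, b: ⊤, c: -1, d: ⊤, e: -3, f: -1}

Trace:
Converged values:
  B0:   IN=(all ⊤)   OUT={a:1, c:-1, f:3; rest ⊤}
  B1:   IN={c:-1; rest ⊤}   OUT={c:-1, e:-3, f:-1; rest ⊤}
  B2:   IN={c:-1, e:-3, f:-1; rest ⊤}   OUT={b:6, c:-1, e:-3, f:-1; rest ⊤}
  B3:   IN={b:6, c:-1, e:-3, f:-1; rest ⊤}   OUT={a:-7, b:6, c:-1, e:-3, f:-1; rest ⊤}
  B4:   IN={c:-1, e:-3, f:-1; rest ⊤}   OUT={c:-1, e:-3, f:-1; rest ⊤}
  B5:   IN={c:-1, e:-3, f:-1; rest ⊤}   OUT={c:3, e:-3, f:-1; rest ⊤}

Merge at B5: IN[B5] = OUT[B4] = {a: ⊤, b: ⊤, c: -1, d: ⊤, e: -3, f: -1}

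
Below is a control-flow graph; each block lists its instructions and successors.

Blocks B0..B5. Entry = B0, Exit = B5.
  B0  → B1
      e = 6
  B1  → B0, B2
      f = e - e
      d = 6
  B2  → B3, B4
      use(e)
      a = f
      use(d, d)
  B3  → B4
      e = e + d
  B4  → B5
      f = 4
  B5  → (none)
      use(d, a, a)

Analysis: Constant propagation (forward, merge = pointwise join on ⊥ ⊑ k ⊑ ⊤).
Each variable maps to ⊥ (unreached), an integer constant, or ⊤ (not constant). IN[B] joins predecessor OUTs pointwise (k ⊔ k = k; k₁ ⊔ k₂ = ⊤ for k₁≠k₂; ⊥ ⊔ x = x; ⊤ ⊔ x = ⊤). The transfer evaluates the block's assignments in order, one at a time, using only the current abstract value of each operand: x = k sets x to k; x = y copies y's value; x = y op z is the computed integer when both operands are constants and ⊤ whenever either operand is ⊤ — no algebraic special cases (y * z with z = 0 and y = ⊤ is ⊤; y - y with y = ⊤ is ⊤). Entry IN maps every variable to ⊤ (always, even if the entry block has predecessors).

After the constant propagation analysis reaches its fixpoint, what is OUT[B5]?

Converged values:
  B0: | IN=(all ⊤) | OUT={e:6; rest ⊤}
  B1: | IN={e:6; rest ⊤} | OUT={d:6, e:6, f:0; rest ⊤}
  B2: | IN={d:6, e:6, f:0; rest ⊤} | OUT={a:0, d:6, e:6, f:0; rest ⊤}
  B3: | IN={a:0, d:6, e:6, f:0; rest ⊤} | OUT={a:0, d:6, e:12, f:0; rest ⊤}
  B4: | IN={a:0, d:6, f:0; rest ⊤} | OUT={a:0, d:6, f:4; rest ⊤}
  B5: | IN={a:0, d:6, f:4; rest ⊤} | OUT={a:0, d:6, f:4; rest ⊤}

Merge at B5: IN[B5] = OUT[B4] = {a: 0, b: ⊤, c: ⊤, d: 6, e: ⊤, f: 4}
Applying B5's transfer function to that IN value gives OUT[B5] (row B5 above).

Answer: {a: 0, b: ⊤, c: ⊤, d: 6, e: ⊤, f: 4}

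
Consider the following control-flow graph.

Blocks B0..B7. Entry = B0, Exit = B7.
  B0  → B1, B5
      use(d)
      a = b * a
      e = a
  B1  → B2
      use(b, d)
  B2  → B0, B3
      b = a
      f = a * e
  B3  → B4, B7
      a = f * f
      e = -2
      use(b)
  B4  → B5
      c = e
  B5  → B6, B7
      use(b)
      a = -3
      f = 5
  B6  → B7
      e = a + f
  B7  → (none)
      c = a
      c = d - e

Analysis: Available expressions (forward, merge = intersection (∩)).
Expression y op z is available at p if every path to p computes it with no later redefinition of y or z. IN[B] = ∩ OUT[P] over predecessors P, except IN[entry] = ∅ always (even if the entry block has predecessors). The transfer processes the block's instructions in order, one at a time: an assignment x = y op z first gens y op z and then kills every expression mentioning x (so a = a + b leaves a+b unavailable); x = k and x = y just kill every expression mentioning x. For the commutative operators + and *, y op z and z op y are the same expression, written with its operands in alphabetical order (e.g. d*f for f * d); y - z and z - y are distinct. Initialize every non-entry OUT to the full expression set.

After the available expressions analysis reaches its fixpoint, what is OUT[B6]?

Per-block solution:
  B0:   IN={}   OUT={}
  B1:   IN={}   OUT={}
  B2:   IN={}   OUT={a*e}
  B3:   IN={a*e}   OUT={f*f}
  B4:   IN={f*f}   OUT={f*f}
  B5:   IN={}   OUT={}
  B6:   IN={}   OUT={a+f}
  B7:   IN={}   OUT={d-e}

Merge at B6: IN[B6] = OUT[B5] = {}
Applying B6's transfer function to that IN value gives OUT[B6] (row B6 above).

Answer: {a+f}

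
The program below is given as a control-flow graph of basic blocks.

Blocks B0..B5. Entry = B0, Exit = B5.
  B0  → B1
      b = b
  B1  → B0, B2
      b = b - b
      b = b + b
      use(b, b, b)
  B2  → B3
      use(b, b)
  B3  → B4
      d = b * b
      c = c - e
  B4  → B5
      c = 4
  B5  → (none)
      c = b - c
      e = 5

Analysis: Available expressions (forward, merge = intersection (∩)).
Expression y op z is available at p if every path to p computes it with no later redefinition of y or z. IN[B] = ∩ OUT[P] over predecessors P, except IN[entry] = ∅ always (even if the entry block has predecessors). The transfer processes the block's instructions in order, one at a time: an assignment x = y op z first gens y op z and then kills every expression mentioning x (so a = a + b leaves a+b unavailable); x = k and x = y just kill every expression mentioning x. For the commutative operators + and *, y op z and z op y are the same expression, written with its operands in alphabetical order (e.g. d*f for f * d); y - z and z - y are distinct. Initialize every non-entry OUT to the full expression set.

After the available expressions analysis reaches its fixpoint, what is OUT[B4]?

Per-block solution:
  B0:   IN={}   OUT={}
  B1:   IN={}   OUT={}
  B2:   IN={}   OUT={}
  B3:   IN={}   OUT={b*b}
  B4:   IN={b*b}   OUT={b*b}
  B5:   IN={b*b}   OUT={b*b}

Merge at B4: IN[B4] = OUT[B3] = {b*b}
Applying B4's transfer function to that IN value gives OUT[B4] (row B4 above).

Answer: {b*b}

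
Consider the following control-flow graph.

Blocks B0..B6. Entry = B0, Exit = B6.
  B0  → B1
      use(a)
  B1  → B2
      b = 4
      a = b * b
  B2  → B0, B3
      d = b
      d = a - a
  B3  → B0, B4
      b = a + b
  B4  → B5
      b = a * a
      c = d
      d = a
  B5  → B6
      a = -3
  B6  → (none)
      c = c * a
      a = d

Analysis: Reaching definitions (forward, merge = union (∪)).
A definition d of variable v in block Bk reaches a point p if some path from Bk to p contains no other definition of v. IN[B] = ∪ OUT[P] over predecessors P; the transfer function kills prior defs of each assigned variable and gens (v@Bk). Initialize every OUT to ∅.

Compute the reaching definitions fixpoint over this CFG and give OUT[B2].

Fixpoint table:
  B0:   IN={a@B1, b@B1, b@B3, d@B2}   OUT={a@B1, b@B1, b@B3, d@B2}
  B1:   IN={a@B1, b@B1, b@B3, d@B2}   OUT={a@B1, b@B1, d@B2}
  B2:   IN={a@B1, b@B1, d@B2}   OUT={a@B1, b@B1, d@B2}
  B3:   IN={a@B1, b@B1, d@B2}   OUT={a@B1, b@B3, d@B2}
  B4:   IN={a@B1, b@B3, d@B2}   OUT={a@B1, b@B4, c@B4, d@B4}
  B5:   IN={a@B1, b@B4, c@B4, d@B4}   OUT={a@B5, b@B4, c@B4, d@B4}
  B6:   IN={a@B5, b@B4, c@B4, d@B4}   OUT={a@B6, b@B4, c@B6, d@B4}

Merge at B2: IN[B2] = OUT[B1] = {a@B1, b@B1, d@B2}
Applying B2's transfer function to that IN value gives OUT[B2] (row B2 above).

Answer: {a@B1, b@B1, d@B2}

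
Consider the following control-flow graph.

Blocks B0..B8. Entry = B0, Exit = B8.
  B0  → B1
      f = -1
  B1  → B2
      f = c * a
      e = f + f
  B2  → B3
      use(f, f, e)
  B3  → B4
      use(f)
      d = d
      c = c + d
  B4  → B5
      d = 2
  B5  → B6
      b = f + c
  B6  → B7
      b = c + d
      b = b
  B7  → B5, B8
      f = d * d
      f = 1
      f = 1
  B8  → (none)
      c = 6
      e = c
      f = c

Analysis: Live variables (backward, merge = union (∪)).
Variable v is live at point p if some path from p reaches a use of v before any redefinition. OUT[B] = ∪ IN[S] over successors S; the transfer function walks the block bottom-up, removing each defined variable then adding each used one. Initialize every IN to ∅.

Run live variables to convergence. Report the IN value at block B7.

Fixpoint table:
  B0:   IN={a, c, d}   OUT={a, c, d}
  B1:   IN={a, c, d}   OUT={c, d, e, f}
  B2:   IN={c, d, e, f}   OUT={c, d, f}
  B3:   IN={c, d, f}   OUT={c, f}
  B4:   IN={c, f}   OUT={c, d, f}
  B5:   IN={c, d, f}   OUT={c, d}
  B6:   IN={c, d}   OUT={c, d}
  B7:   IN={c, d}   OUT={c, d, f}
  B8:   IN={}   OUT={}

Merge at B7: OUT[B7] = IN[B5] ⊔ IN[B8] = {c, d, f}
Applying B7's transfer function to that OUT value gives IN[B7] (row B7 above).

Answer: {c, d}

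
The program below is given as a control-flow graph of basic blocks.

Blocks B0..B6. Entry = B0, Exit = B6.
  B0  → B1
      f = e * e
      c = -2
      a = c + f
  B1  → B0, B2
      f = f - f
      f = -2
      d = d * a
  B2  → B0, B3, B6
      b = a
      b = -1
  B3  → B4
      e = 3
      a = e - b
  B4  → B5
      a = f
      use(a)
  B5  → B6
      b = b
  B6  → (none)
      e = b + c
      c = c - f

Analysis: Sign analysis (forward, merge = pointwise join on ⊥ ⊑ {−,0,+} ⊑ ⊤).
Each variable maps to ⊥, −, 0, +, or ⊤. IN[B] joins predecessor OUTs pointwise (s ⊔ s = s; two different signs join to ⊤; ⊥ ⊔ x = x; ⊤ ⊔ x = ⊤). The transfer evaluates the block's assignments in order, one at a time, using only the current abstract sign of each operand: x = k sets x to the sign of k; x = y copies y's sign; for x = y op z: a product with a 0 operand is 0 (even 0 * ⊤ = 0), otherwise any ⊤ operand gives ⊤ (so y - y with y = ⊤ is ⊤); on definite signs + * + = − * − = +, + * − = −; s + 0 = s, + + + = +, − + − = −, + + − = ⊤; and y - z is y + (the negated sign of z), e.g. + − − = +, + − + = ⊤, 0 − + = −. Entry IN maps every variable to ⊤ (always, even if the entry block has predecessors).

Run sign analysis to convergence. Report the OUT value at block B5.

Fixpoint table:
  B0:   IN=(all ⊤)   OUT={c:-; rest ⊤}
  B1:   IN={c:-; rest ⊤}   OUT={c:-, f:-; rest ⊤}
  B2:   IN={c:-, f:-; rest ⊤}   OUT={b:-, c:-, f:-; rest ⊤}
  B3:   IN={b:-, c:-, f:-; rest ⊤}   OUT={a:+, b:-, c:-, e:+, f:-; rest ⊤}
  B4:   IN={a:+, b:-, c:-, e:+, f:-; rest ⊤}   OUT={a:-, b:-, c:-, e:+, f:-; rest ⊤}
  B5:   IN={a:-, b:-, c:-, e:+, f:-; rest ⊤}   OUT={a:-, b:-, c:-, e:+, f:-; rest ⊤}
  B6:   IN={b:-, c:-, f:-; rest ⊤}   OUT={b:-, e:-, f:-; rest ⊤}

Merge at B5: IN[B5] = OUT[B4] = {a: -, b: -, c: -, d: ⊤, e: +, f: -}
Applying B5's transfer function to that IN value gives OUT[B5] (row B5 above).

Answer: {a: -, b: -, c: -, d: ⊤, e: +, f: -}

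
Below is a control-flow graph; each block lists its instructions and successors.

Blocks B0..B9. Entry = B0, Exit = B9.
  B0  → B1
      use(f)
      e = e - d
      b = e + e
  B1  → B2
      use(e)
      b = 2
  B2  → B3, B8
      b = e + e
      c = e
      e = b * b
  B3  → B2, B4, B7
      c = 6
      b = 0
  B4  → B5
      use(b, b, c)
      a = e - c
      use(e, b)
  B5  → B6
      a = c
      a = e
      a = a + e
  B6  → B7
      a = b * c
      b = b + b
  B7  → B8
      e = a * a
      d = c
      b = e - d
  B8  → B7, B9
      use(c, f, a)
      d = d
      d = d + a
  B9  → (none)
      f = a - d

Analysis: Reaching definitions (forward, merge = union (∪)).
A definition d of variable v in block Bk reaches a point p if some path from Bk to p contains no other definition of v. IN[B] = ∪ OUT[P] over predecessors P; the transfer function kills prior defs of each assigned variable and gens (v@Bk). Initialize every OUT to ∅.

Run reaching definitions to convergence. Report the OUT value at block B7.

Answer: {a@B6, b@B7, c@B2, c@B3, d@B7, e@B7}

Working:
Per-block solution:
  B0: | IN={} | OUT={b@B0, e@B0}
  B1: | IN={b@B0, e@B0} | OUT={b@B1, e@B0}
  B2: | IN={b@B1, b@B3, c@B3, e@B0, e@B2} | OUT={b@B2, c@B2, e@B2}
  B3: | IN={b@B2, c@B2, e@B2} | OUT={b@B3, c@B3, e@B2}
  B4: | IN={b@B3, c@B3, e@B2} | OUT={a@B4, b@B3, c@B3, e@B2}
  B5: | IN={a@B4, b@B3, c@B3, e@B2} | OUT={a@B5, b@B3, c@B3, e@B2}
  B6: | IN={a@B5, b@B3, c@B3, e@B2} | OUT={a@B6, b@B6, c@B3, e@B2}
  B7: | IN={a@B6, b@B2, b@B3, b@B6, b@B7, c@B2, c@B3, d@B8, e@B2, e@B7} | OUT={a@B6, b@B7, c@B2, c@B3, d@B7, e@B7}
  B8: | IN={a@B6, b@B2, b@B7, c@B2, c@B3, d@B7, e@B2, e@B7} | OUT={a@B6, b@B2, b@B7, c@B2, c@B3, d@B8, e@B2, e@B7}
  B9: | IN={a@B6, b@B2, b@B7, c@B2, c@B3, d@B8, e@B2, e@B7} | OUT={a@B6, b@B2, b@B7, c@B2, c@B3, d@B8, e@B2, e@B7, f@B9}

Merge at B7: IN[B7] = OUT[B3] ⊔ OUT[B6] ⊔ OUT[B8] = {a@B6, b@B2, b@B3, b@B6, b@B7, c@B2, c@B3, d@B8, e@B2, e@B7}
Applying B7's transfer function to that IN value gives OUT[B7] (row B7 above).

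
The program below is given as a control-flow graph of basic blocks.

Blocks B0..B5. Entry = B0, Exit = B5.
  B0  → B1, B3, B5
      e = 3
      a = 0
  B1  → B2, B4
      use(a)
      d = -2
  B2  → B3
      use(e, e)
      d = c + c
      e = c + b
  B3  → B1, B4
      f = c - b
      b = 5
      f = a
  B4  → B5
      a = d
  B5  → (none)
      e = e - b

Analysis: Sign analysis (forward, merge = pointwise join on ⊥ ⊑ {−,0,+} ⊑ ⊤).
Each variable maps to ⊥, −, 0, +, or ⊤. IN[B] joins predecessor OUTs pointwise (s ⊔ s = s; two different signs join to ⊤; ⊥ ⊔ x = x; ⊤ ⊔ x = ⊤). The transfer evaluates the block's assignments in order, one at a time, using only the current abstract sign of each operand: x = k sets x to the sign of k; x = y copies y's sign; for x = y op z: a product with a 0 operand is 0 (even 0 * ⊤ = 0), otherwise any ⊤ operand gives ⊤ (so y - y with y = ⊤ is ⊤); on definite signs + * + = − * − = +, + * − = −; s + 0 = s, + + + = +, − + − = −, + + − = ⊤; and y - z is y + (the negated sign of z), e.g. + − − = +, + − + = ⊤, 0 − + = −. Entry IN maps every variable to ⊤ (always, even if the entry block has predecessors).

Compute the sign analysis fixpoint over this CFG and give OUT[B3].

Answer: {a: 0, b: +, c: ⊤, d: ⊤, e: ⊤, f: 0}

Working:
Converged values:
  B0: | IN=(all ⊤) | OUT={a:0, e:+; rest ⊤}
  B1: | IN={a:0; rest ⊤} | OUT={a:0, d:-; rest ⊤}
  B2: | IN={a:0, d:-; rest ⊤} | OUT={a:0; rest ⊤}
  B3: | IN={a:0; rest ⊤} | OUT={a:0, b:+, f:0; rest ⊤}
  B4: | IN={a:0; rest ⊤} | OUT=(all ⊤)
  B5: | IN=(all ⊤) | OUT=(all ⊤)

Merge at B3: IN[B3] = OUT[B0] ⊔ OUT[B2] = {a: 0, b: ⊤, c: ⊤, d: ⊤, e: ⊤, f: ⊤}
Applying B3's transfer function to that IN value gives OUT[B3] (row B3 above).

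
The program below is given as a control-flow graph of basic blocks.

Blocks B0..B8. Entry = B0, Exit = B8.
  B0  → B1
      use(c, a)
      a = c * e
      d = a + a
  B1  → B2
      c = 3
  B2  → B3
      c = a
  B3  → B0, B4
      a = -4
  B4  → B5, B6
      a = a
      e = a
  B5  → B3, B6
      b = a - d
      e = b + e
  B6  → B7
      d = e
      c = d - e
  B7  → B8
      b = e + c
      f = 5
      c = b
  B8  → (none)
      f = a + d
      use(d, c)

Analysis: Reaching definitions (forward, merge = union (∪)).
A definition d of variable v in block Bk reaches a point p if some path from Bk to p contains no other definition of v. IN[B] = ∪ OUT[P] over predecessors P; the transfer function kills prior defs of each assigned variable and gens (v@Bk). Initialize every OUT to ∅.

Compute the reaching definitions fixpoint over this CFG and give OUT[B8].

Converged values:
  B0:   IN={a@B3, b@B5, c@B2, d@B0, e@B5}   OUT={a@B0, b@B5, c@B2, d@B0, e@B5}
  B1:   IN={a@B0, b@B5, c@B2, d@B0, e@B5}   OUT={a@B0, b@B5, c@B1, d@B0, e@B5}
  B2:   IN={a@B0, b@B5, c@B1, d@B0, e@B5}   OUT={a@B0, b@B5, c@B2, d@B0, e@B5}
  B3:   IN={a@B0, a@B4, b@B5, c@B2, d@B0, e@B5}   OUT={a@B3, b@B5, c@B2, d@B0, e@B5}
  B4:   IN={a@B3, b@B5, c@B2, d@B0, e@B5}   OUT={a@B4, b@B5, c@B2, d@B0, e@B4}
  B5:   IN={a@B4, b@B5, c@B2, d@B0, e@B4}   OUT={a@B4, b@B5, c@B2, d@B0, e@B5}
  B6:   IN={a@B4, b@B5, c@B2, d@B0, e@B4, e@B5}   OUT={a@B4, b@B5, c@B6, d@B6, e@B4, e@B5}
  B7:   IN={a@B4, b@B5, c@B6, d@B6, e@B4, e@B5}   OUT={a@B4, b@B7, c@B7, d@B6, e@B4, e@B5, f@B7}
  B8:   IN={a@B4, b@B7, c@B7, d@B6, e@B4, e@B5, f@B7}   OUT={a@B4, b@B7, c@B7, d@B6, e@B4, e@B5, f@B8}

Merge at B8: IN[B8] = OUT[B7] = {a@B4, b@B7, c@B7, d@B6, e@B4, e@B5, f@B7}
Applying B8's transfer function to that IN value gives OUT[B8] (row B8 above).

Answer: {a@B4, b@B7, c@B7, d@B6, e@B4, e@B5, f@B8}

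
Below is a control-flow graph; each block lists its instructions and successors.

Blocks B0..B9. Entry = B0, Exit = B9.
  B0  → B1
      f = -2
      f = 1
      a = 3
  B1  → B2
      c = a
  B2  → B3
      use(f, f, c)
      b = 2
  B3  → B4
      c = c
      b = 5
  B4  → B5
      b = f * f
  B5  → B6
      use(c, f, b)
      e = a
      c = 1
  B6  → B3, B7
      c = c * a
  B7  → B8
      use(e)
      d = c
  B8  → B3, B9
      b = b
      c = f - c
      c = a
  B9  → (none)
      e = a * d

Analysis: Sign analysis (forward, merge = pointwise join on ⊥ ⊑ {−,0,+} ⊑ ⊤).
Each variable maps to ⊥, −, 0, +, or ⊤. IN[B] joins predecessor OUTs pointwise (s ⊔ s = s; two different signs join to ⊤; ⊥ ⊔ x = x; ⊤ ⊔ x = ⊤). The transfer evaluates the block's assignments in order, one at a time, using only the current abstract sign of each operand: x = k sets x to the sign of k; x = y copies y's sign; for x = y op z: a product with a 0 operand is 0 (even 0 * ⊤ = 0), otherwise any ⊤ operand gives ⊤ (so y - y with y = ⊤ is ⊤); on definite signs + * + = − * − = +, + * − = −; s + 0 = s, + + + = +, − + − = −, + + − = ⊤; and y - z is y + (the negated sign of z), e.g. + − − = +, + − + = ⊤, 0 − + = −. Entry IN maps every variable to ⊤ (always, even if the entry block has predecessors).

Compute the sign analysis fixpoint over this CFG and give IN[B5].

Converged values:
  B0:  IN=(all ⊤)  OUT={a:+, f:+; rest ⊤}
  B1:  IN={a:+, f:+; rest ⊤}  OUT={a:+, c:+, f:+; rest ⊤}
  B2:  IN={a:+, c:+, f:+; rest ⊤}  OUT={a:+, b:+, c:+, f:+; rest ⊤}
  B3:  IN={a:+, b:+, c:+, f:+; rest ⊤}  OUT={a:+, b:+, c:+, f:+; rest ⊤}
  B4:  IN={a:+, b:+, c:+, f:+; rest ⊤}  OUT={a:+, b:+, c:+, f:+; rest ⊤}
  B5:  IN={a:+, b:+, c:+, f:+; rest ⊤}  OUT={a:+, b:+, c:+, e:+, f:+; rest ⊤}
  B6:  IN={a:+, b:+, c:+, e:+, f:+; rest ⊤}  OUT={a:+, b:+, c:+, e:+, f:+; rest ⊤}
  B7:  IN={a:+, b:+, c:+, e:+, f:+; rest ⊤}  OUT={a:+, b:+, c:+, d:+, e:+, f:+; rest ⊤}
  B8:  IN={a:+, b:+, c:+, d:+, e:+, f:+; rest ⊤}  OUT={a:+, b:+, c:+, d:+, e:+, f:+; rest ⊤}
  B9:  IN={a:+, b:+, c:+, d:+, e:+, f:+; rest ⊤}  OUT={a:+, b:+, c:+, d:+, e:+, f:+; rest ⊤}

Merge at B5: IN[B5] = OUT[B4] = {a: +, b: +, c: +, d: ⊤, e: ⊤, f: +}

Answer: {a: +, b: +, c: +, d: ⊤, e: ⊤, f: +}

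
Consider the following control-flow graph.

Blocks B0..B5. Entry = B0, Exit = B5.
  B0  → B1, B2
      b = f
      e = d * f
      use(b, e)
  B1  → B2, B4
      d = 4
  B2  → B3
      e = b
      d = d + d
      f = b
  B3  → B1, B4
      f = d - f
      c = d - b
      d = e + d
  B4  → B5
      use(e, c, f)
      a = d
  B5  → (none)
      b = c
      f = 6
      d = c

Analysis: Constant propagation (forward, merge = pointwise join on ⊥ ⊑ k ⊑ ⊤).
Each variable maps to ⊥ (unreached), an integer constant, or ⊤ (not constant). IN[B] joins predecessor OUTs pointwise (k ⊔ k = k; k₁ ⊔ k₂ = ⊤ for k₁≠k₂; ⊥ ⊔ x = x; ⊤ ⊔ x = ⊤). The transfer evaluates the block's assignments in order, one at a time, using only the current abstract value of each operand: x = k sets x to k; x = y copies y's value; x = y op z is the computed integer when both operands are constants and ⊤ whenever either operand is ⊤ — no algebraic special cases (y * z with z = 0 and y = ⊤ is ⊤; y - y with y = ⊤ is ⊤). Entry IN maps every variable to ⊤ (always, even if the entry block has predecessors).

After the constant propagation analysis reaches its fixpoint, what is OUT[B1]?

Fixpoint table:
  B0:  IN=(all ⊤)  OUT=(all ⊤)
  B1:  IN=(all ⊤)  OUT={d:4; rest ⊤}
  B2:  IN=(all ⊤)  OUT=(all ⊤)
  B3:  IN=(all ⊤)  OUT=(all ⊤)
  B4:  IN=(all ⊤)  OUT=(all ⊤)
  B5:  IN=(all ⊤)  OUT={f:6; rest ⊤}

Merge at B1: IN[B1] = OUT[B0] ⊔ OUT[B3] = {a: ⊤, b: ⊤, c: ⊤, d: ⊤, e: ⊤, f: ⊤}
Applying B1's transfer function to that IN value gives OUT[B1] (row B1 above).

Answer: {a: ⊤, b: ⊤, c: ⊤, d: 4, e: ⊤, f: ⊤}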